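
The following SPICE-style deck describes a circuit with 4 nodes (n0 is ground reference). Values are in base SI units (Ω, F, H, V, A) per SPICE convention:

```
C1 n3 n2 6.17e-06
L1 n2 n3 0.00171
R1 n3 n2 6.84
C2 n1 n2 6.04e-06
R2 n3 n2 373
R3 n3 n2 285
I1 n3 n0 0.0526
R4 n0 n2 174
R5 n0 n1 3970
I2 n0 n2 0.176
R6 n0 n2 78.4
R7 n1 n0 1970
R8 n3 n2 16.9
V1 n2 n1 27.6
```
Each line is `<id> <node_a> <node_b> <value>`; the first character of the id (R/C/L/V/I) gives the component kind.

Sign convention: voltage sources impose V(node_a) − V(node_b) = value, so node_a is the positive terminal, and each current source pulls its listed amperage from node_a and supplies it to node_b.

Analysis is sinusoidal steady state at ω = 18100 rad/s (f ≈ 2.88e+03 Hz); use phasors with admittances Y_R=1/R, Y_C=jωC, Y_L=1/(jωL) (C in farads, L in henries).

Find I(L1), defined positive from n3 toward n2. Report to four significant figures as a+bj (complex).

0.002642+0.007042j A

Element admittances at ω=18100 rad/s:
  Y(C1) = 0.000+0.1117j S between n3,n2
  Y(L1) = 0.000-0.03231j S between n2,n3
  Y(R1) = 0.1462+0.000j S between n3,n2
  Y(C2) = 0.000+0.1093j S between n1,n2
  Y(R2) = 0.002681+0.000j S between n3,n2
  Y(R3) = 0.003509+0.000j S between n3,n2
  I1: injects 0.0526 A into n0 (from n3)
  Y(R4) = 0.005747+0.000j S between n0,n2
  Y(R5) = 0.0002519+0.000j S between n0,n1
  I2: injects 0.176 A into n2 (from n0)
  Y(R6) = 0.01276+0.000j S between n0,n2
  Y(R7) = 0.0005076+0.000j S between n1,n0
  Y(R8) = 0.05917+0.000j S between n3,n2
  V1: constraint V(n2)−V(n1) = 27.6
Assemble and solve the 4×4 MNA system:
  V(n1)=-20.11+0.000j  V(n2)=7.495+0.000j  V(n3)=7.277+0.08177j
  i(V1)=-0.01527-3.017j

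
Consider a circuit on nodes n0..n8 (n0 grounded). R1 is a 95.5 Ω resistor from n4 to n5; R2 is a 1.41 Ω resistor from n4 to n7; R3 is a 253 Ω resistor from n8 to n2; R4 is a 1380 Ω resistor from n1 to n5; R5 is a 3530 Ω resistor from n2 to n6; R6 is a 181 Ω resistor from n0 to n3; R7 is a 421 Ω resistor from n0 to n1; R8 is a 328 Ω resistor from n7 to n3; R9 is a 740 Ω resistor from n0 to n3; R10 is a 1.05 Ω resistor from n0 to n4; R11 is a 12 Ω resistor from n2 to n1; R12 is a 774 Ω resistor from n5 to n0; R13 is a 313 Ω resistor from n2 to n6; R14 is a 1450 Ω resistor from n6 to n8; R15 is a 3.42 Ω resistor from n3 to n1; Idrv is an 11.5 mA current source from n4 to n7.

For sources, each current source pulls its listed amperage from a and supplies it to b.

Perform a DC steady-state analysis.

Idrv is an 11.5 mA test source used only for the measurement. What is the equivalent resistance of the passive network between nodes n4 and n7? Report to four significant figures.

MNA unknowns: 8 node voltages V₁..V_8
R1: Y=0.01047 on G[4,5]
R2: Y=0.7092 on G[4,7]
R3: Y=0.003953 on G[8,2]
R4: Y=0.0007246 on G[1,5]
R5: Y=0.0002833 on G[2,6]
R6: Y=0.005525 on G[0,3]
R7: Y=0.002375 on G[0,1]
R8: Y=0.003049 on G[7,3]
R9: Y=0.001351 on G[0,3]
R10: Y=0.9524 on G[0,4]
R11: Y=0.08333 on G[2,1]
R12: Y=0.001292 on G[5,0]
R13: Y=0.003195 on G[2,6]
R14: Y=0.0006897 on G[6,8]
R15: Y=0.2924 on G[3,1]
Idrv: z[4]−=0.0115, z[7]+=0.0115
solve → V1=0.003755, V2=0.003755, V3=0.003794, V4=-3.701e-05, V5=0.0001868, V6=0.003755, V7=0.01612, V8=0.003755

R_eq = 1.405 Ω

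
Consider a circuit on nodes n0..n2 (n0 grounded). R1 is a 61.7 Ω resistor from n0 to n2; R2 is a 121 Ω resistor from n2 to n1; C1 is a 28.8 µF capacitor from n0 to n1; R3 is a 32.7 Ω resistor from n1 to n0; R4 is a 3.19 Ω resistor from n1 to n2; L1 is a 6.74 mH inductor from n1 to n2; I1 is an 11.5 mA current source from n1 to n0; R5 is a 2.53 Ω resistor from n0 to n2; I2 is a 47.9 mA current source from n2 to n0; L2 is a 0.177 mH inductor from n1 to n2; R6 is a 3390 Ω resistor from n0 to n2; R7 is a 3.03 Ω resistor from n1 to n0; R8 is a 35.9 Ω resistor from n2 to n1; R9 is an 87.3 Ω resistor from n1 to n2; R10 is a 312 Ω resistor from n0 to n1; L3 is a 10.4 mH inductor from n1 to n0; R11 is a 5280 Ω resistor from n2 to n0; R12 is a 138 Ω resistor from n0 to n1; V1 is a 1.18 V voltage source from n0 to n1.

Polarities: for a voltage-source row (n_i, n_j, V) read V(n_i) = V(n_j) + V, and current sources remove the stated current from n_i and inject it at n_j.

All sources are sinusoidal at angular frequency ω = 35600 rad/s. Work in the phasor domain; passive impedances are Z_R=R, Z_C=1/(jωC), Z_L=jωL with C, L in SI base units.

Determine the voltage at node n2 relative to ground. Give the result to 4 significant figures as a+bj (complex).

-0.6372+0.1144j V

MNA unknowns: 2 node voltages V₁..V_2 plus 1 source current (V1)
R1: Y=0.01621+0.000j on G[0,2]
R2: Y=0.008264+0.000j on G[2,1]
C1: Y=0.000+1.025j on G[0,1]
R3: Y=0.03058+0.000j on G[1,0]
R4: Y=0.3135+0.000j on G[1,2]
L1: Y=0.000-0.004168j on G[1,2]
I1: z[1]−=0.0115, z[0]+=0.0115
R5: Y=0.3953+0.000j on G[0,2]
I2: z[2]−=0.0479, z[0]+=0.0479
L2: Y=0.000-0.1587j on G[1,2]
R6: Y=0.0002950+0.000j on G[0,2]
R7: Y=0.3300+0.000j on G[1,0]
R8: Y=0.02786+0.000j on G[2,1]
R9: Y=0.01145+0.000j on G[1,2]
R10: Y=0.003205+0.000j on G[0,1]
L3: Y=0.000-0.002701j on G[1,0]
R11: Y=0.0001894+0.000j on G[2,0]
R12: Y=0.007246+0.000j on G[0,1]
V1: row V0−V1=1.18, i_V1 at 0,1
solve → V1=-1.180+0.000j, V2=-0.6372+0.1144j
aux → i_V1=-0.6410-1.160j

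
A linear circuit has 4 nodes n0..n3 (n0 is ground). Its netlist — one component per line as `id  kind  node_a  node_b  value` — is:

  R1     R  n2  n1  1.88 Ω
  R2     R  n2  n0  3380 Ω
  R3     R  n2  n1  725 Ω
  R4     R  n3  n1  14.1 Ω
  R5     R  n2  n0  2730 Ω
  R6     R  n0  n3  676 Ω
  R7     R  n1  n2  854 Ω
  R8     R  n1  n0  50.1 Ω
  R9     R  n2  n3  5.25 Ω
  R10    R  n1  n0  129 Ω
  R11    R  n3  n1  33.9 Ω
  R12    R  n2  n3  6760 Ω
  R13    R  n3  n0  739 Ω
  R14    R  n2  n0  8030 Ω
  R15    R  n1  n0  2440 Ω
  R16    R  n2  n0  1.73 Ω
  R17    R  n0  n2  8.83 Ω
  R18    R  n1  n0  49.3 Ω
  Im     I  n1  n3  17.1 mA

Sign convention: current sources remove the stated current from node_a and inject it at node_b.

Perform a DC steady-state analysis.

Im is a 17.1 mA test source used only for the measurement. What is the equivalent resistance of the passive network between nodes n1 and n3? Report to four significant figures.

Apply KCL at each of the 3 non-ground nodes and solve the resulting linear system.
Node n1: branches {R1, R3, R4, R7, R8, R10, R11, R15, R18, Im} → V_1 = -0.01648
Node n2: branches {R1, R2, R3, R5, R7, R9, R12, R14, R16, R17} → V_2 = 0.0009352
Node n3: branches {R4, R6, R9, R11, R12, R13, Im} → V_3 = 0.05316

R_eq = 4.073 Ω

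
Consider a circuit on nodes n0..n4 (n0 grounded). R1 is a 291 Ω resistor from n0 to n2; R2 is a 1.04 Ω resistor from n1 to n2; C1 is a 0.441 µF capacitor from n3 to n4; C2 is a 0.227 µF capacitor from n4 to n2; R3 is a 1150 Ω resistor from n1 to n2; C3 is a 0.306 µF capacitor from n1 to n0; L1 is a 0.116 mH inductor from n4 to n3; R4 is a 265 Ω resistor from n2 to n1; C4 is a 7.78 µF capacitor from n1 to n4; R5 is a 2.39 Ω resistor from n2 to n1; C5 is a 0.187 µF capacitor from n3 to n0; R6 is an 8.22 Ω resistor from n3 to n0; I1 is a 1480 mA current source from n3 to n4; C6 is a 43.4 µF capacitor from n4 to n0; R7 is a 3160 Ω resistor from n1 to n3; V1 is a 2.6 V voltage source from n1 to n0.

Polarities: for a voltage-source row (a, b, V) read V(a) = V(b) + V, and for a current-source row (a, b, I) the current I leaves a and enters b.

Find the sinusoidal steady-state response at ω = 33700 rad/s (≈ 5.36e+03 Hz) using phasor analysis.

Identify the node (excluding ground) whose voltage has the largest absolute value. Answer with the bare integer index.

MNA unknowns: 4 node voltages V₁..V_4 plus 1 source current (V1)
R1: Y=0.003436+0.000j on G[0,2]
R2: Y=0.9615+0.000j on G[1,2]
C1: Y=0.000+0.01486j on G[3,4]
C2: Y=0.000+0.007650j on G[4,2]
R3: Y=0.0008696+0.000j on G[1,2]
C3: Y=0.000+0.01031j on G[1,0]
L1: Y=0.000-0.2558j on G[4,3]
R4: Y=0.003774+0.000j on G[2,1]
C4: Y=0.000+0.2622j on G[1,4]
R5: Y=0.4184+0.000j on G[2,1]
C5: Y=0.000+0.006302j on G[3,0]
R6: Y=0.1217+0.000j on G[3,0]
I1: z[3]−=1.48, z[4]+=1.48
C6: Y=0.000+1.463j on G[4,0]
R7: Y=0.0003165+0.000j on G[1,3]
V1: row V1−V0=2.6, i_V1 at 1,0
solve → V1=2.600+0.000j, V2=2.594-0.009933j, V3=-1.990-5.394j, V4=0.7919-0.1210j
aux → i_V1=0.02222-0.5163j

3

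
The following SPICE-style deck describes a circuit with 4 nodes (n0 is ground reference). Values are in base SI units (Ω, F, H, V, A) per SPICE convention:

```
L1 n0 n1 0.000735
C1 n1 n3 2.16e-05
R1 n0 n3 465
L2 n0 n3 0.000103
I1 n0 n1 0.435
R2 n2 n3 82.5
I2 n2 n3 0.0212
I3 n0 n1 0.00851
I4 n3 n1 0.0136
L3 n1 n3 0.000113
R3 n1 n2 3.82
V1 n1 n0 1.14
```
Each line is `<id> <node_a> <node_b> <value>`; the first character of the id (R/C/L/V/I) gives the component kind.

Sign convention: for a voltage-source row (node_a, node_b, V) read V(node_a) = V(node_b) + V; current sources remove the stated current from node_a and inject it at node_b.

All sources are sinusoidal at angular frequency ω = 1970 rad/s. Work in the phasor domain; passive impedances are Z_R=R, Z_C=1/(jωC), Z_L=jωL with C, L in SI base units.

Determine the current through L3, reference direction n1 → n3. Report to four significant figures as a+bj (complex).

-0.005958-2.691j A

Apply KCL at each of the 3 non-ground nodes and solve the resulting linear system.
Node n1: branches {L1, C1, I1, I3, I4, L3, R3, V1} → V_1 = 1.140+0.000j
Node n2: branches {R2, I2, R3} → V_2 = 1.036+5.870e-05j
Node n3: branches {C1, R1, L2, R2, I2, I4, L3} → V_3 = 0.5409+0.001326j
Source currents: i(V1)=0.4358+3.453j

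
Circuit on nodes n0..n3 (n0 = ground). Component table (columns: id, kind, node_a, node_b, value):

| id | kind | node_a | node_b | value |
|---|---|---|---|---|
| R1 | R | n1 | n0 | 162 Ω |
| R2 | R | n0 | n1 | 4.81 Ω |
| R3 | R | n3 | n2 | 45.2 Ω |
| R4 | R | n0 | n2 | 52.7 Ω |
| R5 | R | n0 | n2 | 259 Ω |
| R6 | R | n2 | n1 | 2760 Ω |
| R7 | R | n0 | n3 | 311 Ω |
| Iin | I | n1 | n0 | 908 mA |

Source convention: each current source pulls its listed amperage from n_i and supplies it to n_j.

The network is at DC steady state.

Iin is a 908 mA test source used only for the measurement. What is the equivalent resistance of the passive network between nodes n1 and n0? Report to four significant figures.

MNA unknowns: 3 node voltages V₁..V_3
R1: Y=0.006173 on G[1,0]
R2: Y=0.2079 on G[0,1]
R3: Y=0.02212 on G[3,2]
R4: Y=0.01898 on G[0,2]
R5: Y=0.003861 on G[0,2]
R6: Y=0.0003623 on G[2,1]
R7: Y=0.003215 on G[0,3]
Iin: z[1]−=0.908, z[0]+=0.908
solve → V1=-4.234, V2=-0.05900, V3=-0.05151

R_eq = 4.664 Ω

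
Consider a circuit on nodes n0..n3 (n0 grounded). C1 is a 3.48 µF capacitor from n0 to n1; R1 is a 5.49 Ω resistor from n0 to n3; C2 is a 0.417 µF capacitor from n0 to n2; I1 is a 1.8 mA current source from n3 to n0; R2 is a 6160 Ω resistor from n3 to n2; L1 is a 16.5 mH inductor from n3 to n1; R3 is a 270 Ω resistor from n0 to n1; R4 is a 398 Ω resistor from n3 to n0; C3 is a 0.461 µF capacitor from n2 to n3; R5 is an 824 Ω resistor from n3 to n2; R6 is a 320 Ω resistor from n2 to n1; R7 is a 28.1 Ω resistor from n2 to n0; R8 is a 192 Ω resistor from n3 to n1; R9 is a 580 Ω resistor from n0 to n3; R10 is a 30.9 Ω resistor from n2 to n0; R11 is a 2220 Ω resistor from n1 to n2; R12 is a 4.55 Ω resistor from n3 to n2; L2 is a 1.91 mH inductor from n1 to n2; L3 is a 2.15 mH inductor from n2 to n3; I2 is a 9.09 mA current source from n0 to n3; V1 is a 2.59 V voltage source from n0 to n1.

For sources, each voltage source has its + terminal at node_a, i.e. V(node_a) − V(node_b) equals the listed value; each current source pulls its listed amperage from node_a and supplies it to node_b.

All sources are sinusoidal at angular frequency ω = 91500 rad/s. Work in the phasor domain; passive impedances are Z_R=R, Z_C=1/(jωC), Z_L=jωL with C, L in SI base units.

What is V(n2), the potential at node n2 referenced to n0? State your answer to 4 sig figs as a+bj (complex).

-0.04954+0.09989j V

Apply KCL at each of the 3 non-ground nodes and solve the resulting linear system.
Node n1: branches {C1, L1, R3, R6, R8, R11, L2, V1} → V_1 = -2.590+0.000j
Node n2: branches {C2, R2, C3, R5, R6, R7, R10, R11, R12, L2, L3} → V_2 = -0.04954+0.09989j
Node n3: branches {R1, I1, R2, L1, R4, C3, R5, R8, R9, R12, L3, I2} → V_3 = -0.04549+0.05724j
Source currents: i(V1)=-0.03254-0.8091j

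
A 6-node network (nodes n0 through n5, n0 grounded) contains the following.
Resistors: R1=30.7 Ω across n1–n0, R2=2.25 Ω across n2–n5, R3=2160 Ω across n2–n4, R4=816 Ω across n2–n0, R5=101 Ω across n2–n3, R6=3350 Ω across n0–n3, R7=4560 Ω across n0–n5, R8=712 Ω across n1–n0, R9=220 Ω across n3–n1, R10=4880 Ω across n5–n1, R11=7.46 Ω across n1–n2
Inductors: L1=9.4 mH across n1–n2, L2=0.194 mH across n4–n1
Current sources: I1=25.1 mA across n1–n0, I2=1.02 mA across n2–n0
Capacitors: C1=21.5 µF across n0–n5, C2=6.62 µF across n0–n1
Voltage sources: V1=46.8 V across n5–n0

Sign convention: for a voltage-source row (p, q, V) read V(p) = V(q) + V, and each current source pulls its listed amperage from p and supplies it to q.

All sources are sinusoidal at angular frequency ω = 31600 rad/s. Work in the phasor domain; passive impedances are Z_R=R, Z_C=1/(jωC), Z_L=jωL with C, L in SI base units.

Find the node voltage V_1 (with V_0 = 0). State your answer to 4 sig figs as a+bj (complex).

10.62-16.45j V

MNA unknowns: 5 node voltages V₁..V_5 plus 1 source current (V1)
R1: Y=0.03257+0.000j on G[1,0]
L1: Y=0.000-0.003367j on G[1,2]
R2: Y=0.4444+0.000j on G[2,5]
I1: z[1]−=0.0251, z[0]+=0.0251
C1: Y=0.000+0.6794j on G[0,5]
R3: Y=0.0004630+0.000j on G[2,4]
R4: Y=0.001225+0.000j on G[2,0]
R5: Y=0.009901+0.000j on G[2,3]
R6: Y=0.0002985+0.000j on G[0,3]
R7: Y=0.0002193+0.000j on G[0,5]
R8: Y=0.001404+0.000j on G[1,0]
R9: Y=0.004545+0.000j on G[3,1]
C2: Y=0.000+0.2092j on G[0,1]
L2: Y=0.000-0.1631j on G[4,1]
R10: Y=0.0002049+0.000j on G[5,1]
I2: z[2]−=0.00102, z[0]+=0.00102
R11: Y=0.1340+0.000j on G[1,2]
V1: row V5−V0=46.8, i_V1 at 5,0
solve → V1=10.62-16.45j, V2=38.08-3.719j, V3=28.84-7.568j, V4=10.59-16.37j, V5=46.80+0.000j
aux → i_V1=-3.893-33.45j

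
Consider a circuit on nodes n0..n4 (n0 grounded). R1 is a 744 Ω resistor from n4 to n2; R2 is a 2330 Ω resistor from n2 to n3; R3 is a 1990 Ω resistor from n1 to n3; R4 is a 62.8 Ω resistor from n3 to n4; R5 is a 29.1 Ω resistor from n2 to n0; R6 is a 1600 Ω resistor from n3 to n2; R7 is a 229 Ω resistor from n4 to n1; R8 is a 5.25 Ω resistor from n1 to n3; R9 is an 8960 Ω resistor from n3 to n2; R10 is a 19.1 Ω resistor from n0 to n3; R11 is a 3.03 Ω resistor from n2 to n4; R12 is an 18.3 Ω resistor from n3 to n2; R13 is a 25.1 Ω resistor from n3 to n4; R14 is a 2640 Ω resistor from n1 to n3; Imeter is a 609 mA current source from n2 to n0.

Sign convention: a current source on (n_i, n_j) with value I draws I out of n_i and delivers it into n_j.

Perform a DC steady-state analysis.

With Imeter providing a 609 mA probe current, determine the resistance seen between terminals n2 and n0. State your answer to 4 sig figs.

R_eq = 14.39 Ω

Element admittances at DC:
  Y(R1) = 0.001344 S between n4,n2
  Y(R2) = 0.0004292 S between n2,n3
  Y(R3) = 0.0005025 S between n1,n3
  Y(R4) = 0.01592 S between n3,n4
  Y(R5) = 0.03436 S between n2,n0
  Y(R6) = 0.0006250 S between n3,n2
  Y(R7) = 0.004367 S between n4,n1
  Y(R8) = 0.1905 S between n1,n3
  Y(R9) = 0.0001116 S between n3,n2
  Y(R10) = 0.05236 S between n0,n3
  Y(R11) = 0.3300 S between n2,n4
  Y(R12) = 0.05464 S between n3,n2
  Y(R13) = 0.03984 S between n3,n4
  Y(R14) = 0.0003788 S between n1,n3
  Imeter: injects 0.609 A into n0 (from n2)
Assemble and solve the 4×4 MNA system:
  V(n1)=-5.933  V(n2)=-8.765  V(n3)=-5.879  V(n4)=-8.322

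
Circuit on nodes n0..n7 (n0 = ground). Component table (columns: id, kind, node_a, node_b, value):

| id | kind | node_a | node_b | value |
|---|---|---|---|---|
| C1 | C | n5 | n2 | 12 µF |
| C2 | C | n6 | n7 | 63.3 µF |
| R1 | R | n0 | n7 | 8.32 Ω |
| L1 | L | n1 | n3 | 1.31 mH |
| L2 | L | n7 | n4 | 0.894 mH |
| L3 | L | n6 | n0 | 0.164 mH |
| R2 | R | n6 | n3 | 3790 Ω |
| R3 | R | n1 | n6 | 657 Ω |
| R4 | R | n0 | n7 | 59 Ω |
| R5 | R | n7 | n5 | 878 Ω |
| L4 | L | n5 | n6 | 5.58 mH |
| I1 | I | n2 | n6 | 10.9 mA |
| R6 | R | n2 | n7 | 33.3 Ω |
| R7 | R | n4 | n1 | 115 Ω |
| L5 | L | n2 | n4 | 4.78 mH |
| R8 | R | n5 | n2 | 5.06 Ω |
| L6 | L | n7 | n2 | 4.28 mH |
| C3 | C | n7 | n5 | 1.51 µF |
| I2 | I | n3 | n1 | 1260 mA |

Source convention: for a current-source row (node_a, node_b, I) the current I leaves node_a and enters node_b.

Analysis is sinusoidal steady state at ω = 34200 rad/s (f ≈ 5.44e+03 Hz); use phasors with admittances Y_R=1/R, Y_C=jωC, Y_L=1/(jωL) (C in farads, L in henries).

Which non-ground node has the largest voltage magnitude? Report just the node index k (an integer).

3

MNA unknowns: 7 node voltages V₁..V_7
C1: Y=0.000+0.4104j on G[5,2]
C2: Y=0.000+2.165j on G[6,7]
R1: Y=0.1202+0.000j on G[0,7]
L1: Y=0.000-0.02232j on G[1,3]
L2: Y=0.000-0.03271j on G[7,4]
L3: Y=0.000-0.1783j on G[6,0]
R2: Y=0.0002639+0.000j on G[6,3]
R3: Y=0.001522+0.000j on G[1,6]
R4: Y=0.01695+0.000j on G[0,7]
R5: Y=0.001139+0.000j on G[7,5]
L4: Y=0.000-0.005240j on G[5,6]
I1: z[2]−=0.0109, z[6]+=0.0109
R6: Y=0.03003+0.000j on G[2,7]
R7: Y=0.008696+0.000j on G[4,1]
L5: Y=0.000-0.006117j on G[2,4]
R8: Y=0.1976+0.000j on G[5,2]
L6: Y=0.000-0.006832j on G[7,2]
C3: Y=0.000+0.05164j on G[7,5]
I2: z[3]−=1.26, z[1]+=1.26
solve → V1=-0.2601+1.460j, V2=-0.1418+0.1982j, V3=-0.9100-54.98j, V4=-0.3334+0.04844j, V5=-0.1221+0.1864j, V6=0.0007241-0.004644j, V7=0.006038+0.0009414j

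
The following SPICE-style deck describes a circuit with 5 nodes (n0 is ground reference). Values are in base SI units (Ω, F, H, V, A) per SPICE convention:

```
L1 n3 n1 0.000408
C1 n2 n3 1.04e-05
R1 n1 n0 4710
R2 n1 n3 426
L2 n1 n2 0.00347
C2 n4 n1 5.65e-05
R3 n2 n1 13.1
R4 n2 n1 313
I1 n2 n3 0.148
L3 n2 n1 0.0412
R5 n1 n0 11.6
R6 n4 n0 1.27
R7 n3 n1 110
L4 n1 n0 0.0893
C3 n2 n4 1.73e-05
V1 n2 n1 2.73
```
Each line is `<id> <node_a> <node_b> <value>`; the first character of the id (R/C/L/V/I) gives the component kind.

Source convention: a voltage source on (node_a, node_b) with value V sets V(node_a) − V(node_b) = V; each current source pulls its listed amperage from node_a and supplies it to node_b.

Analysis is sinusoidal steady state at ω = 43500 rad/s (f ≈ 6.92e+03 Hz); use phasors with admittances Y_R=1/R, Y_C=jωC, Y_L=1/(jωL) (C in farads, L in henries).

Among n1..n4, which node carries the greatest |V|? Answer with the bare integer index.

3

Apply KCL at each of the 4 non-ground nodes and solve the resulting linear system.
Node n1: branches {L1, R1, R2, L2, C2, R3, R4, L3, R5, R7, L4, V1} → V_1 = -0.5764-0.01415j
Node n2: branches {C1, L2, R3, R4, I1, L3, C3, V1} → V_2 = 2.154-0.01415j
Node n3: branches {L1, C1, R2, I1, R7} → V_3 = 2.550-0.2975j
Node n4: branches {C2, R6, C3} → V_4 = 0.06326+0.001365j
Source currents: i(V1)=-0.2486-1.374j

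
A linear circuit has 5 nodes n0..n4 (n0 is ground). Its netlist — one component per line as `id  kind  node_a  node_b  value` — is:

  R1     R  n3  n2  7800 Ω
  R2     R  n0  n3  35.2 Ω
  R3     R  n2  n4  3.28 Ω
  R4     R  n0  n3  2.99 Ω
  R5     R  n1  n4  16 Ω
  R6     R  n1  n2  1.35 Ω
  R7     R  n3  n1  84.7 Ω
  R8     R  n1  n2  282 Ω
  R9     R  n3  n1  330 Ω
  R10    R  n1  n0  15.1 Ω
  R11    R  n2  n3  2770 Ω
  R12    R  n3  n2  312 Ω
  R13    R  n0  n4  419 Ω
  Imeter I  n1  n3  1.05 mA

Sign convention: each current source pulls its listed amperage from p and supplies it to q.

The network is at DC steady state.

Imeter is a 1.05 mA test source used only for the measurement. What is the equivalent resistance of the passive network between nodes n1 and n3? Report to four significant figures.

R_eq = 13.13 Ω

Element admittances at DC:
  Y(R1) = 0.0001282 S between n3,n2
  Y(R2) = 0.02841 S between n0,n3
  Y(R3) = 0.3049 S between n2,n4
  Y(R4) = 0.3344 S between n0,n3
  Y(R5) = 0.06250 S between n1,n4
  Y(R6) = 0.7407 S between n1,n2
  Y(R7) = 0.01181 S between n3,n1
  Y(R8) = 0.003546 S between n1,n2
  Y(R9) = 0.003030 S between n3,n1
  Y(R10) = 0.06623 S between n1,n0
  Y(R11) = 0.0003610 S between n2,n3
  Y(R12) = 0.003205 S between n3,n2
  Y(R13) = 0.002387 S between n0,n4
  Imeter: injects 0.00105 A into n3 (from n1)
Assemble and solve the 4×4 MNA system:
  V(n1)=-0.01159  V(n2)=-0.01150  V(n3)=0.002191  V(n4)=-0.01144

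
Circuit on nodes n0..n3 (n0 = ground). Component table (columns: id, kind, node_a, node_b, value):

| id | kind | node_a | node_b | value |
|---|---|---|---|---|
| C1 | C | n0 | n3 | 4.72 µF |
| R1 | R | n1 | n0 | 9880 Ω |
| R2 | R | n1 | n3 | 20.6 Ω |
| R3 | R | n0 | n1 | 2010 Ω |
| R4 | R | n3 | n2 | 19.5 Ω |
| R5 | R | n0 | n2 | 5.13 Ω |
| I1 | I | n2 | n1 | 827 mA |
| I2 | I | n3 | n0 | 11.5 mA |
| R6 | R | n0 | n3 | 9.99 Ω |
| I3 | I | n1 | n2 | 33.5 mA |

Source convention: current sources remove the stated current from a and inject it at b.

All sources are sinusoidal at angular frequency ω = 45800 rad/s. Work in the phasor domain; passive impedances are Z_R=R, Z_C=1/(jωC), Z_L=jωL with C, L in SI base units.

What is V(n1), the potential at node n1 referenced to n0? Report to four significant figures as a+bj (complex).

17.42-1.944j V

Element admittances at ω=45800 rad/s:
  Y(C1) = 0.000+0.2162j S between n0,n3
  Y(R1) = 0.0001012+0.000j S between n1,n0
  Y(R2) = 0.04854+0.000j S between n1,n3
  Y(R3) = 0.0004975+0.000j S between n0,n1
  Y(R4) = 0.05128+0.000j S between n3,n2
  Y(R5) = 0.1949+0.000j S between n0,n2
  I1: injects 0.827 A into n1 (from n2)
  I2: injects 0.0115 A into n0 (from n3)
  Y(R6) = 0.1001+0.000j S between n0,n3
  I3: injects 0.0335 A into n2 (from n1)
Assemble and solve the 3×3 MNA system:
  V(n1)=17.42-1.944j  V(n2)=-2.955-0.4098j  V(n3)=1.286-1.968j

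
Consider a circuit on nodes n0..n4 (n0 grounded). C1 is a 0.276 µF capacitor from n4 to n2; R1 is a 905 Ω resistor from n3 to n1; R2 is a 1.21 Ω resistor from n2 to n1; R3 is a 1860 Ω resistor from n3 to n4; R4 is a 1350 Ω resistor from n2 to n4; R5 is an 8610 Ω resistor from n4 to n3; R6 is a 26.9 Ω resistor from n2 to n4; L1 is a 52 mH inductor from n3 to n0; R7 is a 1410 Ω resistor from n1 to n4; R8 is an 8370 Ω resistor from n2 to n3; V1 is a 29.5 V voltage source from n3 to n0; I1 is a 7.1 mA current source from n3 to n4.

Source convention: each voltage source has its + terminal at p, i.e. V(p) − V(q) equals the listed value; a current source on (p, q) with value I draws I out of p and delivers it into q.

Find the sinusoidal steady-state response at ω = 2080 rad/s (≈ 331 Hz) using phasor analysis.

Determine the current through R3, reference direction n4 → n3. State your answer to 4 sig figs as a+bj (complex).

0.002075-6.092e-07j A

MNA unknowns: 4 node voltages V₁..V_4 plus 1 source current (V1)
C1: Y=0.000+0.0005741j on G[4,2]
R1: Y=0.001105+0.000j on G[3,1]
R2: Y=0.8264+0.000j on G[2,1]
R3: Y=0.0005376+0.000j on G[3,4]
R4: Y=0.0007407+0.000j on G[2,4]
R5: Y=0.0001161+0.000j on G[4,3]
R6: Y=0.03717+0.000j on G[2,4]
L1: Y=0.000-0.009246j on G[3,0]
R7: Y=0.0007092+0.000j on G[1,4]
R8: Y=0.0001195+0.000j on G[2,3]
V1: row V3−V0=29.5, i_V1 at 3,0
I1: z[3]−=0.0071, z[4]+=0.0071
solve → V1=33.24+0.0006048j, V2=33.24+0.0006071j, V3=29.50+0.000j, V4=33.36-0.001133j
aux → i_V1=0.000+0.2727j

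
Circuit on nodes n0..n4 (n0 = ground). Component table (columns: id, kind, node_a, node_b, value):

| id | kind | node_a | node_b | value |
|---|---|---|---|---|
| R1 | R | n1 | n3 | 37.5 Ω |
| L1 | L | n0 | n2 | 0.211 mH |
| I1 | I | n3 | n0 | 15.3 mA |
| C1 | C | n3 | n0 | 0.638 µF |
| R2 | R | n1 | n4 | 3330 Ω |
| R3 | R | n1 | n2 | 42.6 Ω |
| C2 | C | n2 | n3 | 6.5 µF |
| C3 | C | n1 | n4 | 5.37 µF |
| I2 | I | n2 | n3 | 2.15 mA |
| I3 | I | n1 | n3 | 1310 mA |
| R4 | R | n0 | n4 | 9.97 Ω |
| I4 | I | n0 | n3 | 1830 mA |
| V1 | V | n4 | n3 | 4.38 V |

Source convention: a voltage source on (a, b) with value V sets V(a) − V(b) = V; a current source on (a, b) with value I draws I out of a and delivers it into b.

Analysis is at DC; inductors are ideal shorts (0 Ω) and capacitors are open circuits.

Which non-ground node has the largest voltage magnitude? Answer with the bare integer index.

4

Element admittances at DC:
  Y(R1) = 0.02667 S between n1,n3
  L1: short n0↔n2 (DC inductor)
  I1: injects 0.0153 A into n0 (from n3)
  Y(C1) = 0.000 S between n3,n0
  Y(R2) = 0.0003003 S between n1,n4
  Y(R3) = 0.02347 S between n1,n2
  Y(C2) = 0.000 S between n2,n3
  Y(C3) = 0.000 S between n1,n4
  I2: injects 0.00215 A into n3 (from n2)
  I3: injects 1.31 A into n3 (from n1)
  Y(R4) = 0.1003 S between n0,n4
  I4: injects 1.83 A into n3 (from n0)
  V1: constraint V(n4)−V(n3) = 4.38
Assemble and solve the 6×6 MNA system:
  V(n1)=-16.53  V(n2)=0.000  V(n3)=17.60  V(n4)=21.98
  i(L1)=0.3903  i(V1)=-2.217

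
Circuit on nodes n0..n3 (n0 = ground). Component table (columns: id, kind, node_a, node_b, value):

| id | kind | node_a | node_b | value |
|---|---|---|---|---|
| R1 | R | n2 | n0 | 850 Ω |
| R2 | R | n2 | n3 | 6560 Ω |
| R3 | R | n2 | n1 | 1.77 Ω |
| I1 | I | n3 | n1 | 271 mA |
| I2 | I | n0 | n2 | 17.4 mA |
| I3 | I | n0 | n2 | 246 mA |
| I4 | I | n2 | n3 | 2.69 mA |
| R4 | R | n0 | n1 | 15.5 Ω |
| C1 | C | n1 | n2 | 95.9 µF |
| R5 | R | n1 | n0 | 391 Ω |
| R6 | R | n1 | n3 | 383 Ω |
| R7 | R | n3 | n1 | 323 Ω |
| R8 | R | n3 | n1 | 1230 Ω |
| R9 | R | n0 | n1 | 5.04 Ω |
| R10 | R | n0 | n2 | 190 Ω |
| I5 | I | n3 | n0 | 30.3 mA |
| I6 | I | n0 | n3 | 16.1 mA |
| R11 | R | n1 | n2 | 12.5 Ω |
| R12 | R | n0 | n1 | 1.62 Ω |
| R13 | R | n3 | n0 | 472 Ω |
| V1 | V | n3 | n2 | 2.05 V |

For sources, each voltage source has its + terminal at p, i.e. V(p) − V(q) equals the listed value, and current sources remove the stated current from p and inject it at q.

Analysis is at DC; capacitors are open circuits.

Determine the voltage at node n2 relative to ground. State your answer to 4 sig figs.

Apply KCL at each of the 3 non-ground nodes and solve the resulting linear system.
Node n1: branches {R3, I1, R4, C1, R5, R6, R7, R8, R9, R11, R12} → V_1 = 0.2753
Node n2: branches {R1, R2, R3, I2, I3, I4, C1, R10, R11, V1} → V_2 = 0.2119
Node n3: branches {R2, I1, I4, R6, R7, R8, I5, I6, R13, V1} → V_3 = 2.262
Source currents: i(V1)=-0.3006

0.2119 V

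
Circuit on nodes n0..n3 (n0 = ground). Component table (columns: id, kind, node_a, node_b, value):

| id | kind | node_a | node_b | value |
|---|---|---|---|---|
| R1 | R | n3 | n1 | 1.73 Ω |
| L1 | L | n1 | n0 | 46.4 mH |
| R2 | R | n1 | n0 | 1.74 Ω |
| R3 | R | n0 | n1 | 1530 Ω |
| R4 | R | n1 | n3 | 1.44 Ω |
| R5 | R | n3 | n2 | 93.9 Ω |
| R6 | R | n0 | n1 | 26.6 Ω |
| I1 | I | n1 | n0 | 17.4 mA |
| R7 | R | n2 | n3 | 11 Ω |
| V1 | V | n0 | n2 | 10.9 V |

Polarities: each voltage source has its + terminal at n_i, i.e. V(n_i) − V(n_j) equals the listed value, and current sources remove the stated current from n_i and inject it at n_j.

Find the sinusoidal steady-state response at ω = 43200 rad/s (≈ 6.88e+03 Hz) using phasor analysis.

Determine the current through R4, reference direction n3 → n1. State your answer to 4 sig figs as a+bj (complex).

-0.4838+5.341e-05j A

Apply KCL at each of the 3 non-ground nodes and solve the resulting linear system.
Node n1: branches {R1, L1, R2, R3, R4, R6, I1} → V_1 = -1.475-0.001041j
Node n2: branches {R5, R7, V1} → V_2 = -10.90+0.000j
Node n3: branches {R1, R4, R5, R7} → V_3 = -2.171-0.0009636j
Source currents: i(V1)=-0.8865+9.786e-05j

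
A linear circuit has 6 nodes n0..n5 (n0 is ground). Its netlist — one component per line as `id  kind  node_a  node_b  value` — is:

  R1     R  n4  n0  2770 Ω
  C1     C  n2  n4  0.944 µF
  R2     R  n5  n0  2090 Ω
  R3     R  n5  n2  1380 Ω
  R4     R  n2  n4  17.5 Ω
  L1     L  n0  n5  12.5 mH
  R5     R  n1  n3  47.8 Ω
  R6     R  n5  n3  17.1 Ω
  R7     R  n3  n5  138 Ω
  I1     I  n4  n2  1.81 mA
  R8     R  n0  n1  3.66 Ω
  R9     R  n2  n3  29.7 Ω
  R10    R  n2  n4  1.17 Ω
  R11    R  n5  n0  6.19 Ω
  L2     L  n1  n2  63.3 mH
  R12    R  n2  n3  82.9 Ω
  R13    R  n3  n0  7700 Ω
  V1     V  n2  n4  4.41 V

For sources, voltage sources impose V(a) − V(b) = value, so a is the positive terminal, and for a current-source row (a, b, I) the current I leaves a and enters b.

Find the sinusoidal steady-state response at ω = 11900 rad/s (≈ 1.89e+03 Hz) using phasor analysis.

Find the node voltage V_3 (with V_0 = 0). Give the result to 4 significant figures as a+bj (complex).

Element admittances at ω=11900 rad/s:
  Y(R1) = 0.0003610+0.000j S between n4,n0
  Y(C1) = 0.000+0.01123j S between n2,n4
  Y(R2) = 0.0004785+0.000j S between n5,n0
  Y(R3) = 0.0007246+0.000j S between n5,n2
  Y(R4) = 0.05714+0.000j S between n2,n4
  Y(L1) = 0.000-0.006723j S between n0,n5
  Y(R5) = 0.02092+0.000j S between n1,n3
  Y(R6) = 0.05848+0.000j S between n5,n3
  Y(R7) = 0.007246+0.000j S between n3,n5
  I1: injects 0.00181 A into n2 (from n4)
  Y(R8) = 0.2732+0.000j S between n0,n1
  Y(R9) = 0.03367+0.000j S between n2,n3
  Y(R10) = 0.8547+0.000j S between n2,n4
  Y(R11) = 0.1616+0.000j S between n5,n0
  Y(L2) = 0.000-0.001328j S between n1,n2
  Y(R12) = 0.01206+0.000j S between n2,n3
  Y(R13) = 0.0001299+0.000j S between n3,n0
  V1: constraint V(n2)−V(n4) = 4.41
Assemble and solve the 6×6 MNA system:
  V(n1)=0.001666-0.0001637j  V(n2)=0.05673+0.002735j  V(n3)=0.02324+0.001192j  V(n4)=-4.353+0.002735j  V(n5)=0.006849+0.0005532j
  i(V1)=-4.021-0.04954j

0.02324+0.001192j V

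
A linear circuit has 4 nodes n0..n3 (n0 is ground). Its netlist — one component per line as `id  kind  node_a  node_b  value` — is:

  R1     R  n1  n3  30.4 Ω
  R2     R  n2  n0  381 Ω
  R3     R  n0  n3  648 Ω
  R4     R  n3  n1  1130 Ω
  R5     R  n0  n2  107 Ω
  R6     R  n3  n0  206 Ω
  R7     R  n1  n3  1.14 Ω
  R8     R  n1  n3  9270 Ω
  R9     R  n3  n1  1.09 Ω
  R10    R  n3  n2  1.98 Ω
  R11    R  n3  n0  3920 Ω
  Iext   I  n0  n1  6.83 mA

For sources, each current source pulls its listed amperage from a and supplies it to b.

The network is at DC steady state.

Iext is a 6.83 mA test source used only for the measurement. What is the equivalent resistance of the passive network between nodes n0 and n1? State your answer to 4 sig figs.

R_eq = 55.05 Ω

Apply KCL at each of the 3 non-ground nodes and solve the resulting linear system.
Node n1: branches {R1, R4, R7, R8, R9, Iext} → V_1 = 0.3760
Node n2: branches {R2, R5, R10} → V_2 = 0.3637
Node n3: branches {R1, R3, R4, R6, R7, R8, R9, R10, R11} → V_3 = 0.3723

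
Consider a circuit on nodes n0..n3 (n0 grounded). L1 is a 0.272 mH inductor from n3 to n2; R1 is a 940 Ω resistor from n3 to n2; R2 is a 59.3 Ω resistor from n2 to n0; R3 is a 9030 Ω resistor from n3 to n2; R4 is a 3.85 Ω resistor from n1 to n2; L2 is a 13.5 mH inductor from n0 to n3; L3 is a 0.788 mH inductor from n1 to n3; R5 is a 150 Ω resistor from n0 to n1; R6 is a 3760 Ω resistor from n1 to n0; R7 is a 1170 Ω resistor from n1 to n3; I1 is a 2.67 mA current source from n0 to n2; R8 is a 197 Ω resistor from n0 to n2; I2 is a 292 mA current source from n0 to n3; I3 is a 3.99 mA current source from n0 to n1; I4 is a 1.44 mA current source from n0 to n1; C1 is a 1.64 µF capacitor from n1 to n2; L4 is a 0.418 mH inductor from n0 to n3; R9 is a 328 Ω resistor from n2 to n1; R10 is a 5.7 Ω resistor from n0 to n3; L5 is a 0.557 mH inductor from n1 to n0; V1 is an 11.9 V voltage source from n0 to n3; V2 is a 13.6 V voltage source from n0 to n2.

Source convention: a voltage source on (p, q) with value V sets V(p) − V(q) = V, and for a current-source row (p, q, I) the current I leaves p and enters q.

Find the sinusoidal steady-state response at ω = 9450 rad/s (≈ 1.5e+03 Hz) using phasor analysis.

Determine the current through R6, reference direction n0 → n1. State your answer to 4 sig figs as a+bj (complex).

MNA unknowns: 3 node voltages V₁..V_3 plus 2 source currents (V1, V2)
L1: Y=0.000-0.3890j on G[3,2]
R1: Y=0.001064+0.000j on G[3,2]
R2: Y=0.01686+0.000j on G[2,0]
R3: Y=0.0001107+0.000j on G[3,2]
R4: Y=0.2597+0.000j on G[1,2]
L2: Y=0.000-0.007839j on G[0,3]
L3: Y=0.000-0.1343j on G[1,3]
R5: Y=0.006667+0.000j on G[0,1]
R6: Y=0.0002660+0.000j on G[1,0]
R7: Y=0.0008547+0.000j on G[1,3]
I1: z[0]−=0.00267, z[2]+=0.00267
R8: Y=0.005076+0.000j on G[0,2]
I2: z[0]−=0.292, z[3]+=0.292
I3: z[0]−=0.00399, z[1]+=0.00399
I4: z[0]−=0.00144, z[1]+=0.00144
C1: Y=0.000+0.01550j on G[1,2]
L4: Y=0.000-0.2532j on G[0,3]
R9: Y=0.003049+0.000j on G[2,1]
R10: Y=0.1754+0.000j on G[0,3]
L5: Y=0.000-0.1900j on G[1,0]
V1: row V0−V3=11.9, i_V1 at 0,3
V2: row V0−V2=13.6, i_V2 at 0,2
solve → V1=-8.286-4.329j, V2=-13.60+0.000j, V3=-11.90+0.000j
aux → i_V1=-1.799+2.933j, i_V2=-1.767+1.717j

0.002204+0.001151j A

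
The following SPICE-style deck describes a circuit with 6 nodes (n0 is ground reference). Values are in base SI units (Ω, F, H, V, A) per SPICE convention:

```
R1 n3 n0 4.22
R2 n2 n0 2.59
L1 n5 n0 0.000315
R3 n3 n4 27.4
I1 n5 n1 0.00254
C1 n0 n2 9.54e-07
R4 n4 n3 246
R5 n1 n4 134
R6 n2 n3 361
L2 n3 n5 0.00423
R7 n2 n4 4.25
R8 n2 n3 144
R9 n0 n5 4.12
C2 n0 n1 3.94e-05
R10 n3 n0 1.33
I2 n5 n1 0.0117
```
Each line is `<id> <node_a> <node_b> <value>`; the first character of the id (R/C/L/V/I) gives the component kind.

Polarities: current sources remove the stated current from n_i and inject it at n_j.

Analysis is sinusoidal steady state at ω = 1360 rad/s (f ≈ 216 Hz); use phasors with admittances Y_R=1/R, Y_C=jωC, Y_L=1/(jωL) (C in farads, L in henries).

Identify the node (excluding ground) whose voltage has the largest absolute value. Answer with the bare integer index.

1

Element admittances at ω=1360 rad/s:
  Y(R1) = 0.2370+0.000j S between n3,n0
  Y(R2) = 0.3861+0.000j S between n2,n0
  Y(L1) = 0.000-2.334j S between n5,n0
  Y(R3) = 0.03650+0.000j S between n3,n4
  I1: injects 0.00254 A into n1 (from n5)
  Y(C1) = 0.000+0.001297j S between n0,n2
  Y(R4) = 0.004065+0.000j S between n4,n3
  Y(R5) = 0.007463+0.000j S between n1,n4
  Y(R6) = 0.002770+0.000j S between n2,n3
  Y(L2) = 0.000-0.1738j S between n3,n5
  Y(R7) = 0.2353+0.000j S between n2,n4
  Y(R8) = 0.006944+0.000j S between n2,n3
  Y(R9) = 0.2427+0.000j S between n0,n5
  Y(C2) = 0.000+0.05358j S between n0,n1
  Y(R10) = 0.7519+0.000j S between n3,n0
  I2: injects 0.0117 A into n1 (from n5)
Assemble and solve the 5×5 MNA system:
  V(n1)=0.03495-0.2610j  V(n2)=0.0004044-0.003761j  V(n3)=-0.0008195-0.0004642j  V(n4)=0.001139-0.01007j  V(n5)=-0.0006037-0.005651j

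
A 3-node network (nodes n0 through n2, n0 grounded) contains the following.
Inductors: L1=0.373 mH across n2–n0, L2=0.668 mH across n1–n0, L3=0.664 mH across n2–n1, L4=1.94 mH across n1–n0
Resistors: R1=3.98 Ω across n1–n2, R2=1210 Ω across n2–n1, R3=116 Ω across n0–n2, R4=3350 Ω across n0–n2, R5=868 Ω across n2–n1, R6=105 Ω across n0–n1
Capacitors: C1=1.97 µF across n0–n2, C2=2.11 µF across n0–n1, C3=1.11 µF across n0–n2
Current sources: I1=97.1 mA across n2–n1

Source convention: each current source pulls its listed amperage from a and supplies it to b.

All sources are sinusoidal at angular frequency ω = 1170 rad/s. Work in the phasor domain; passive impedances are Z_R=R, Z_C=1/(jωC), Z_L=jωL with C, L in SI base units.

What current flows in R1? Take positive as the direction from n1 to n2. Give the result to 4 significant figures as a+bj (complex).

0.001208+0.01062j A

MNA unknowns: 2 node voltages V₁..V_2
L1: Y=0.000-2.291j on G[2,0]
R1: Y=0.2513+0.000j on G[1,2]
R2: Y=0.0008264+0.000j on G[2,1]
R3: Y=0.008621+0.000j on G[0,2]
C1: Y=0.000+0.002305j on G[0,2]
L2: Y=0.000-1.279j on G[1,0]
R4: Y=0.0002985+0.000j on G[0,2]
C2: Y=0.000+0.002469j on G[0,1]
L3: Y=0.000-1.287j on G[2,1]
R5: Y=0.001152+0.000j on G[2,1]
L4: Y=0.000-0.4406j on G[1,0]
C3: Y=0.000+0.001299j on G[0,2]
R6: Y=0.009524+0.000j on G[0,1]
I1: z[2]−=0.0971, z[1]+=0.0971
solve → V1=0.002763+0.02414j, V2=-0.002044-0.01812j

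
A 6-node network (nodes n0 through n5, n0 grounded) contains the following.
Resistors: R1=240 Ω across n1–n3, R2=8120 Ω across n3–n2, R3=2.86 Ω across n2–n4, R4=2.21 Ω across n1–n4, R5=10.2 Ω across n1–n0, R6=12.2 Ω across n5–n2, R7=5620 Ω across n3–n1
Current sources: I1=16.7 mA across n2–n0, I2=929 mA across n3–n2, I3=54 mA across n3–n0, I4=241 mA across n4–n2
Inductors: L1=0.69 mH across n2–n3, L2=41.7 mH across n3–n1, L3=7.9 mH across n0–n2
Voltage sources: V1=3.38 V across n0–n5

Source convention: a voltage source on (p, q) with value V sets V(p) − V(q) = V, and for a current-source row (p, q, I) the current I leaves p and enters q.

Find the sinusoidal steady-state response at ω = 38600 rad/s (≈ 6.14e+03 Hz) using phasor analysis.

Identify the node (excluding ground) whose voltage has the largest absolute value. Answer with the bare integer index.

3

MNA unknowns: 5 node voltages V₁..V_5 plus 1 source current (V1)
R1: Y=0.004167+0.000j on G[1,3]
R2: Y=0.0001232+0.000j on G[3,2]
R3: Y=0.3497+0.000j on G[2,4]
I1: z[2]−=0.0167, z[0]+=0.0167
I2: z[3]−=0.929, z[2]+=0.929
R4: Y=0.4525+0.000j on G[1,4]
R5: Y=0.09804+0.000j on G[1,0]
I3: z[3]−=0.054, z[0]+=0.054
R6: Y=0.08197+0.000j on G[5,2]
I4: z[4]−=0.241, z[2]+=0.241
L1: Y=0.000-0.03755j on G[2,3]
R7: Y=0.0001779+0.000j on G[3,1]
L2: Y=0.000-0.0006213j on G[3,1]
L3: Y=0.000-0.003279j on G[0,2]
V1: row V0−V5=3.38, i_V1 at 0,5
solve → V1=-1.888-0.2304j, V2=-1.992+0.1959j, V3=-4.916-25.21j, V4=-2.234-0.04458j, V5=-3.380+0.000j
aux → i_V1=-0.1138-0.01605j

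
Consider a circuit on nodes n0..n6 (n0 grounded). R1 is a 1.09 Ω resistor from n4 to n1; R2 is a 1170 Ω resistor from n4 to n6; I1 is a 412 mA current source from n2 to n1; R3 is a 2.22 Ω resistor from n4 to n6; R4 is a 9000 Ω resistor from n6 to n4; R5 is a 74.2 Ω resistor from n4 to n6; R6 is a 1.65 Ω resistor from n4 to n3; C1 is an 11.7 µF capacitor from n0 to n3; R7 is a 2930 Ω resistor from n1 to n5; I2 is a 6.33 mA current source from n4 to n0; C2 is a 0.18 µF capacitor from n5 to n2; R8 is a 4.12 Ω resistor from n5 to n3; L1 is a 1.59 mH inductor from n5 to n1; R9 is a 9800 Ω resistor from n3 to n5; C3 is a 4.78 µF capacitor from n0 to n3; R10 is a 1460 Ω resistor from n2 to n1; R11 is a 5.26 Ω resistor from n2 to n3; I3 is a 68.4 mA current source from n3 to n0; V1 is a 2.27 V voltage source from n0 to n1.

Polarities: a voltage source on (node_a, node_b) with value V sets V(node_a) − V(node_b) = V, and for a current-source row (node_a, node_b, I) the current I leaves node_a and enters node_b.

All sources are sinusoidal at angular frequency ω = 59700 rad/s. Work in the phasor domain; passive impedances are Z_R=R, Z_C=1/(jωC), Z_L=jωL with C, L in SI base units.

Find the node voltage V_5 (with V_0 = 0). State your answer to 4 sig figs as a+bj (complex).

-0.4823+1.172j V

Apply KCL at each of the 6 non-ground nodes and solve the resulting linear system.
Node n1: branches {R1, I1, R7, L1, R10, V1} → V_1 = -2.270+0.000j
Node n2: branches {I1, C2, R10, R11} → V_2 = -2.582+1.303j
Node n3: branches {R6, C1, R8, R9, C3, R11, I3} → V_3 = -0.4232+1.189j
Node n4: branches {R1, R2, R3, R4, R5, R6, I2} → V_4 = -1.539+0.4729j
Node n5: branches {R7, C2, R8, L1, R9} → V_5 = -0.4823+1.172j
Node n6: branches {R2, R3, R4, R5} → V_6 = -1.539+0.4729j
Source currents: i(V1)=-1.095-0.4164j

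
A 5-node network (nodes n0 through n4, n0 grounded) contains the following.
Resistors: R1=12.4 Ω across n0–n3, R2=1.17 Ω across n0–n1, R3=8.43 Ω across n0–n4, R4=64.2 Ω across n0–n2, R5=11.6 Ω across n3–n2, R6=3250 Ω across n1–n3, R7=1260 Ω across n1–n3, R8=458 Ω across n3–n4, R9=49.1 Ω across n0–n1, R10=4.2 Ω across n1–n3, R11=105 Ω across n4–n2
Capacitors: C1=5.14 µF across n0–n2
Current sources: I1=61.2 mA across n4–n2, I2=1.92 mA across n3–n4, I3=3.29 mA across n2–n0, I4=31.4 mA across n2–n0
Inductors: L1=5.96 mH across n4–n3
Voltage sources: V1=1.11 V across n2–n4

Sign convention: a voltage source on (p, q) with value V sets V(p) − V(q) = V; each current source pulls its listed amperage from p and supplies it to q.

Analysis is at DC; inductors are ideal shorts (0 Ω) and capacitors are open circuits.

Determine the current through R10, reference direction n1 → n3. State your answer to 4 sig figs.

MNA unknowns: 4 node voltages V₁..V_4 plus 2 source currents (L1, V1)
R1: Y=0.08065 on G[0,3]
R2: Y=0.8547 on G[0,1]
C1: Y=0.000 on G[0,2]
I1: z[4]−=0.0612, z[2]+=0.0612
R3: Y=0.1186 on G[0,4]
R4: Y=0.01558 on G[0,2]
R5: Y=0.08621 on G[3,2]
R6: Y=0.0003077 on G[1,3]
I2: z[3]−=0.00192, z[4]+=0.00192
I3: z[2]−=0.00329, z[0]+=0.00329
R7: Y=0.0007937 on G[1,3]
L1: row V4−V3=0, i_L1 at 4,3
I4: z[2]−=0.0314, z[0]+=0.0314
R8: Y=0.002183 on G[3,4]
R9: Y=0.02037 on G[0,1]
R10: Y=0.2381 on G[1,3]
R11: Y=0.009524 on G[4,2]
V1: row V2−V4=1.11, i_V1 at 2,4
solve → V1=-0.02771, V2=0.9809, V3=-0.1291, V4=-0.1291
aux → i_L1=-0.1284, i_V1=-0.09503

0.02414 A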